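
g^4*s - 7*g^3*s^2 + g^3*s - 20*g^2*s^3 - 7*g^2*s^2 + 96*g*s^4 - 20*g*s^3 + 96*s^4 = (g - 8*s)*(g - 3*s)*(g + 4*s)*(g*s + s)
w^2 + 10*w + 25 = (w + 5)^2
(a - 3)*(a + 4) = a^2 + a - 12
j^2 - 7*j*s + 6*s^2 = (j - 6*s)*(j - s)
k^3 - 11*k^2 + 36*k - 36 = (k - 6)*(k - 3)*(k - 2)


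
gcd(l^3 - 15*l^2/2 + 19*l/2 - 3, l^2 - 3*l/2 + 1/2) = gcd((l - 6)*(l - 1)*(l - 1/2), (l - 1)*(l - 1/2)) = l^2 - 3*l/2 + 1/2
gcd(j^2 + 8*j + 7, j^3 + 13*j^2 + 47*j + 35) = j^2 + 8*j + 7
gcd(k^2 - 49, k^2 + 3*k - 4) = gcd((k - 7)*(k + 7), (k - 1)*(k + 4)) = 1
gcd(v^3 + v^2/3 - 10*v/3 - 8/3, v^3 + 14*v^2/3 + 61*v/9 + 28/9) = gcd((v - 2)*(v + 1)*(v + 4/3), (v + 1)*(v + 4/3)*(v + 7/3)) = v^2 + 7*v/3 + 4/3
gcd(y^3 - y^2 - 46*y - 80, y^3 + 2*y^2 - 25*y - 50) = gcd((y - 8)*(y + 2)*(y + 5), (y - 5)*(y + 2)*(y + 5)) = y^2 + 7*y + 10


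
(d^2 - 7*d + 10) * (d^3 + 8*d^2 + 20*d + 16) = d^5 + d^4 - 26*d^3 - 44*d^2 + 88*d + 160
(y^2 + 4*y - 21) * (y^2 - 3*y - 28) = y^4 + y^3 - 61*y^2 - 49*y + 588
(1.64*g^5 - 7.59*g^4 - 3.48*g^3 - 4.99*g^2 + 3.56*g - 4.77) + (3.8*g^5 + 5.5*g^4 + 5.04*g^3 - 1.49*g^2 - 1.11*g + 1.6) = 5.44*g^5 - 2.09*g^4 + 1.56*g^3 - 6.48*g^2 + 2.45*g - 3.17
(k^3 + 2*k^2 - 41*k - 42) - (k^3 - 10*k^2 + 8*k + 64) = 12*k^2 - 49*k - 106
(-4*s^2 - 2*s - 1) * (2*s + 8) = -8*s^3 - 36*s^2 - 18*s - 8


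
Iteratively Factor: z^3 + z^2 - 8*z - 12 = (z - 3)*(z^2 + 4*z + 4) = (z - 3)*(z + 2)*(z + 2)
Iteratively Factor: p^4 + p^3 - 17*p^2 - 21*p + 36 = (p - 4)*(p^3 + 5*p^2 + 3*p - 9) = (p - 4)*(p + 3)*(p^2 + 2*p - 3) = (p - 4)*(p + 3)^2*(p - 1)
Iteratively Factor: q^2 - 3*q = (q)*(q - 3)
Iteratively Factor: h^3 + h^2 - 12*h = (h + 4)*(h^2 - 3*h) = (h - 3)*(h + 4)*(h)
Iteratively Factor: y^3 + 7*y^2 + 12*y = (y + 3)*(y^2 + 4*y) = y*(y + 3)*(y + 4)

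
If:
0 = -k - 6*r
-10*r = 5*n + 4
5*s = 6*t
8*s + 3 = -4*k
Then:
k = -12*t/5 - 3/4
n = -4*t/5 - 21/20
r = 2*t/5 + 1/8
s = 6*t/5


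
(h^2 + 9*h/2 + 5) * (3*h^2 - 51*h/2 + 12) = 3*h^4 - 12*h^3 - 351*h^2/4 - 147*h/2 + 60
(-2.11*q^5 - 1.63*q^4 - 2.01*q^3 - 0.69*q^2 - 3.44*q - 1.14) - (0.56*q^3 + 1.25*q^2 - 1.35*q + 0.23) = -2.11*q^5 - 1.63*q^4 - 2.57*q^3 - 1.94*q^2 - 2.09*q - 1.37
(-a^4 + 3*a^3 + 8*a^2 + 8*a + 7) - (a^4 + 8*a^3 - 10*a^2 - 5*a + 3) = -2*a^4 - 5*a^3 + 18*a^2 + 13*a + 4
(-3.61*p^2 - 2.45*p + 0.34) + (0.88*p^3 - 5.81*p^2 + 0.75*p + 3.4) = 0.88*p^3 - 9.42*p^2 - 1.7*p + 3.74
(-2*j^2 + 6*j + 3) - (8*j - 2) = -2*j^2 - 2*j + 5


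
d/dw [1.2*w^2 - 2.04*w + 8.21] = 2.4*w - 2.04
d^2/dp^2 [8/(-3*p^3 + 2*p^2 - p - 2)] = 16*((9*p - 2)*(3*p^3 - 2*p^2 + p + 2) - (9*p^2 - 4*p + 1)^2)/(3*p^3 - 2*p^2 + p + 2)^3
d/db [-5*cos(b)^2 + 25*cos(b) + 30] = 5*(2*cos(b) - 5)*sin(b)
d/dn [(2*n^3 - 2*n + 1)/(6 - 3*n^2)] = 2*(-n^4 + 5*n^2 + n - 2)/(3*(n^4 - 4*n^2 + 4))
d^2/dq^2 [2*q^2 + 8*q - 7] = 4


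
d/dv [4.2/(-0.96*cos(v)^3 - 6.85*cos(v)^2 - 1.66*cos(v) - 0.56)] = (12.096*sin(v)^2 - 57.54*cos(v) - 19.068)*sin(v)/(0.96*cos(v)^3 + 6.85*cos(v)^2 + 1.66*cos(v) + 0.56)^2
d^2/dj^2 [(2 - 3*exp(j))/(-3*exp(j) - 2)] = (24 - 36*exp(j))*exp(j)/(27*exp(3*j) + 54*exp(2*j) + 36*exp(j) + 8)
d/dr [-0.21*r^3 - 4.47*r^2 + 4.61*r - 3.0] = -0.63*r^2 - 8.94*r + 4.61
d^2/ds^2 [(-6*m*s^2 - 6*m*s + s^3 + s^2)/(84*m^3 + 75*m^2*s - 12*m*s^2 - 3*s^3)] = 2*(-s*(-25*m^2 + 8*m*s + 3*s^2)^2*(6*m*s + 6*m - s^2 - s) - (s*(4*m + 3*s)*(6*m*s + 6*m - s^2 - s) + (-25*m^2 + 8*m*s + 3*s^2)*(12*m*s + 6*m - 3*s^2 - 2*s))*(28*m^3 + 25*m^2*s - 4*m*s^2 - s^3) + (-6*m + 3*s + 1)*(28*m^3 + 25*m^2*s - 4*m*s^2 - s^3)^2)/(3*(28*m^3 + 25*m^2*s - 4*m*s^2 - s^3)^3)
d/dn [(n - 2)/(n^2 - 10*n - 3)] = (n^2 - 10*n - 2*(n - 5)*(n - 2) - 3)/(-n^2 + 10*n + 3)^2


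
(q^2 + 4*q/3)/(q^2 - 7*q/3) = (3*q + 4)/(3*q - 7)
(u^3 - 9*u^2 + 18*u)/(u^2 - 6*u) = u - 3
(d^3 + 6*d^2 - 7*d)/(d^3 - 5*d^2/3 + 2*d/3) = 3*(d + 7)/(3*d - 2)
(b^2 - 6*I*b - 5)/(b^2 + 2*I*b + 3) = (b - 5*I)/(b + 3*I)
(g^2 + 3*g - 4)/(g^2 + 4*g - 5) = (g + 4)/(g + 5)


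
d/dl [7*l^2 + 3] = 14*l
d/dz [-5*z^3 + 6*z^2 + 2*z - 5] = -15*z^2 + 12*z + 2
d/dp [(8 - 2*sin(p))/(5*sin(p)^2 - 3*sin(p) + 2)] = 10*(sin(p)^2 - 8*sin(p) + 2)*cos(p)/(5*sin(p)^2 - 3*sin(p) + 2)^2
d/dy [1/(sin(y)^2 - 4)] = -2*sin(y)*cos(y)/(sin(y)^2 - 4)^2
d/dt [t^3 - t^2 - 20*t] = 3*t^2 - 2*t - 20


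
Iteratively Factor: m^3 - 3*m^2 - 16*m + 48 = (m - 4)*(m^2 + m - 12) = (m - 4)*(m + 4)*(m - 3)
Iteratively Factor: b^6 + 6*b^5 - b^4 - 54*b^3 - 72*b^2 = (b - 3)*(b^5 + 9*b^4 + 26*b^3 + 24*b^2) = b*(b - 3)*(b^4 + 9*b^3 + 26*b^2 + 24*b) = b*(b - 3)*(b + 4)*(b^3 + 5*b^2 + 6*b) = b*(b - 3)*(b + 3)*(b + 4)*(b^2 + 2*b) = b*(b - 3)*(b + 2)*(b + 3)*(b + 4)*(b)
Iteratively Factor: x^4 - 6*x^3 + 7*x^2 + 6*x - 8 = (x - 2)*(x^3 - 4*x^2 - x + 4) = (x - 2)*(x - 1)*(x^2 - 3*x - 4) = (x - 2)*(x - 1)*(x + 1)*(x - 4)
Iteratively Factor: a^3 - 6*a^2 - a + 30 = (a - 3)*(a^2 - 3*a - 10) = (a - 5)*(a - 3)*(a + 2)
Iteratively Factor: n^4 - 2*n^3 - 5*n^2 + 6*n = (n - 1)*(n^3 - n^2 - 6*n) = n*(n - 1)*(n^2 - n - 6) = n*(n - 1)*(n + 2)*(n - 3)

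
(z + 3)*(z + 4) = z^2 + 7*z + 12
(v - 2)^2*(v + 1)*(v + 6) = v^4 + 3*v^3 - 18*v^2 + 4*v + 24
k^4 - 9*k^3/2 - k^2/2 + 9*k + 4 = (k - 4)*(k - 2)*(k + 1/2)*(k + 1)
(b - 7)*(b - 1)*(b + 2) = b^3 - 6*b^2 - 9*b + 14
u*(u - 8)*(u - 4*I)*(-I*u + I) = -I*u^4 - 4*u^3 + 9*I*u^3 + 36*u^2 - 8*I*u^2 - 32*u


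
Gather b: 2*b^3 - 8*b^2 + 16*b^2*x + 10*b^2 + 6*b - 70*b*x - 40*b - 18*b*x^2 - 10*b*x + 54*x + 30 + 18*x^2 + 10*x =2*b^3 + b^2*(16*x + 2) + b*(-18*x^2 - 80*x - 34) + 18*x^2 + 64*x + 30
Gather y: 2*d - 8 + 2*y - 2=2*d + 2*y - 10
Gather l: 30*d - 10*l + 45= 30*d - 10*l + 45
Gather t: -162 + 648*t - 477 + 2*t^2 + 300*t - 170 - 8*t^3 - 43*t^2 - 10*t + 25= -8*t^3 - 41*t^2 + 938*t - 784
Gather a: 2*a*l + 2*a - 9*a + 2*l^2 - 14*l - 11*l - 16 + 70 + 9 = a*(2*l - 7) + 2*l^2 - 25*l + 63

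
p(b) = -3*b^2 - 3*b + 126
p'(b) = -6*b - 3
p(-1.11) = 125.63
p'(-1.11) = 3.66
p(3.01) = 89.79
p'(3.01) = -21.06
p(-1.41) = 124.27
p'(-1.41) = 5.46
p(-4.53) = 78.03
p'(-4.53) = 24.18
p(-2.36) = 116.37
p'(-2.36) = 11.16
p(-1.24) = 125.11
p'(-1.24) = 4.44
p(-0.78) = 126.51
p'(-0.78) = 1.68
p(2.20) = 104.88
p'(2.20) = -16.20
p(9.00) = -144.00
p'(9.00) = -57.00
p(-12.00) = -270.00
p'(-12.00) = 69.00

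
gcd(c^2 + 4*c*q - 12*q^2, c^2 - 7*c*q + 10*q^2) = -c + 2*q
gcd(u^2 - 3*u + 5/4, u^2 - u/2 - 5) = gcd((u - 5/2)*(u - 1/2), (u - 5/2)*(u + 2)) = u - 5/2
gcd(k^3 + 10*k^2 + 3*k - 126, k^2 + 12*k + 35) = k + 7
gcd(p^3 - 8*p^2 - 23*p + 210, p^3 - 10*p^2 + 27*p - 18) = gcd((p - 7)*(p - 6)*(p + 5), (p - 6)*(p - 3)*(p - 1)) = p - 6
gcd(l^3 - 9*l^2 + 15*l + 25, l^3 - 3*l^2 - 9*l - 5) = l^2 - 4*l - 5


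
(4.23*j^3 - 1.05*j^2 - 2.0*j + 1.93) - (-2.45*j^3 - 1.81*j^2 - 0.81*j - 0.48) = 6.68*j^3 + 0.76*j^2 - 1.19*j + 2.41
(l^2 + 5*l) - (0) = l^2 + 5*l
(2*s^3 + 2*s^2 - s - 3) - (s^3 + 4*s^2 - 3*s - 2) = s^3 - 2*s^2 + 2*s - 1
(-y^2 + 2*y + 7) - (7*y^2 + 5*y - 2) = -8*y^2 - 3*y + 9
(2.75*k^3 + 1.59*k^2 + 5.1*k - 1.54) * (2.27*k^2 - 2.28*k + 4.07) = 6.2425*k^5 - 2.6607*k^4 + 19.1443*k^3 - 8.6525*k^2 + 24.2682*k - 6.2678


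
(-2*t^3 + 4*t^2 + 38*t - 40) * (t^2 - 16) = -2*t^5 + 4*t^4 + 70*t^3 - 104*t^2 - 608*t + 640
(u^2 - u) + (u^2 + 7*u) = 2*u^2 + 6*u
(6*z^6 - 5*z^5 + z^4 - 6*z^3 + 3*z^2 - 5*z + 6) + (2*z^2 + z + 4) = 6*z^6 - 5*z^5 + z^4 - 6*z^3 + 5*z^2 - 4*z + 10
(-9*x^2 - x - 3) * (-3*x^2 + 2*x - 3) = 27*x^4 - 15*x^3 + 34*x^2 - 3*x + 9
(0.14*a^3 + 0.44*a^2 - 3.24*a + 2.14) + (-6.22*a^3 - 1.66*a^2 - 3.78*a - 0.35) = -6.08*a^3 - 1.22*a^2 - 7.02*a + 1.79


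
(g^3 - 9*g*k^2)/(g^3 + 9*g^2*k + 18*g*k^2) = (g - 3*k)/(g + 6*k)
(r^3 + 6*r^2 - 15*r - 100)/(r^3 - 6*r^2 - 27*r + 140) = (r + 5)/(r - 7)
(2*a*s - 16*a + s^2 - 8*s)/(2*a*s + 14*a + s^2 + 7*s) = (s - 8)/(s + 7)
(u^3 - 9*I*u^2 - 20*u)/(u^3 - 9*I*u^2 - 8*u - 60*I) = u*(u - 4*I)/(u^2 - 4*I*u + 12)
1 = 1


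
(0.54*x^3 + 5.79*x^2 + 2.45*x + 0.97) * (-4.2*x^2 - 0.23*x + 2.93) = -2.268*x^5 - 24.4422*x^4 - 10.0395*x^3 + 12.3272*x^2 + 6.9554*x + 2.8421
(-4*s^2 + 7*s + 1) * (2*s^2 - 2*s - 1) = -8*s^4 + 22*s^3 - 8*s^2 - 9*s - 1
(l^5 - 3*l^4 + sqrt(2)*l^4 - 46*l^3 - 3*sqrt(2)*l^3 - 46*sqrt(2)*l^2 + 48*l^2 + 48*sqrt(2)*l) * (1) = l^5 - 3*l^4 + sqrt(2)*l^4 - 46*l^3 - 3*sqrt(2)*l^3 - 46*sqrt(2)*l^2 + 48*l^2 + 48*sqrt(2)*l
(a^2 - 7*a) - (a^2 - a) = -6*a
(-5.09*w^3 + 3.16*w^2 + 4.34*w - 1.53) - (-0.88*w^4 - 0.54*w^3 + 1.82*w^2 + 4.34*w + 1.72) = 0.88*w^4 - 4.55*w^3 + 1.34*w^2 - 3.25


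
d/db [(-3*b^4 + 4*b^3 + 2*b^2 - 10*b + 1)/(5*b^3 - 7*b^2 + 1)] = (-15*b^6 + 42*b^5 - 38*b^4 + 88*b^3 - 73*b^2 + 18*b - 10)/(25*b^6 - 70*b^5 + 49*b^4 + 10*b^3 - 14*b^2 + 1)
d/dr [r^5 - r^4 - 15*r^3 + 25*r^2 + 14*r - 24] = 5*r^4 - 4*r^3 - 45*r^2 + 50*r + 14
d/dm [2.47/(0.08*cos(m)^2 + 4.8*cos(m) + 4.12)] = (0.3952*cos(m) + 11.856)*sin(m)/(0.08*cos(m)^2 + 4.8*cos(m) + 4.12)^2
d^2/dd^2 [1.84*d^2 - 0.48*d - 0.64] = 3.68000000000000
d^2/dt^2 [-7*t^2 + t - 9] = -14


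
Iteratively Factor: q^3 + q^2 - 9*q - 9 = (q + 3)*(q^2 - 2*q - 3) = (q + 1)*(q + 3)*(q - 3)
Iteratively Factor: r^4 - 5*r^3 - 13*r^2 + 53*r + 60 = (r - 5)*(r^3 - 13*r - 12) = (r - 5)*(r - 4)*(r^2 + 4*r + 3) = (r - 5)*(r - 4)*(r + 3)*(r + 1)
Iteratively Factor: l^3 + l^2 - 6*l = (l - 2)*(l^2 + 3*l) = (l - 2)*(l + 3)*(l)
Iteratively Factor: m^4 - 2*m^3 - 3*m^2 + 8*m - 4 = (m - 1)*(m^3 - m^2 - 4*m + 4) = (m - 2)*(m - 1)*(m^2 + m - 2) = (m - 2)*(m - 1)*(m + 2)*(m - 1)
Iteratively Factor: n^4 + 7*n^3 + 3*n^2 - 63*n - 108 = (n + 3)*(n^3 + 4*n^2 - 9*n - 36) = (n + 3)*(n + 4)*(n^2 - 9) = (n + 3)^2*(n + 4)*(n - 3)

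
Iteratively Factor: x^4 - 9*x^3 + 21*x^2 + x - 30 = (x - 3)*(x^3 - 6*x^2 + 3*x + 10) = (x - 3)*(x - 2)*(x^2 - 4*x - 5) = (x - 5)*(x - 3)*(x - 2)*(x + 1)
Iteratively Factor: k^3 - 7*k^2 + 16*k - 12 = (k - 2)*(k^2 - 5*k + 6) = (k - 2)^2*(k - 3)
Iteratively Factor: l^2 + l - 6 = (l - 2)*(l + 3)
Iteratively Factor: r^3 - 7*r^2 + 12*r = (r - 3)*(r^2 - 4*r) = r*(r - 3)*(r - 4)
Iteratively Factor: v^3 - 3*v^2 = (v)*(v^2 - 3*v) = v*(v - 3)*(v)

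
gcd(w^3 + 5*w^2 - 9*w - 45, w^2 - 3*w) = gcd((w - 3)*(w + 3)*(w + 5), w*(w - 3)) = w - 3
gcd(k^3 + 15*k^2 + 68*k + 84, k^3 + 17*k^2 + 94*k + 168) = k^2 + 13*k + 42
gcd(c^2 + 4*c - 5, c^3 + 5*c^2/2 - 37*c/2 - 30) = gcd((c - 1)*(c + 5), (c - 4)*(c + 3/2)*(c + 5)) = c + 5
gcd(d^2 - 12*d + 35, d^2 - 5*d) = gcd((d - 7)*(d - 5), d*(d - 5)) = d - 5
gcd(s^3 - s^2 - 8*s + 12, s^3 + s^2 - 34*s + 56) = s - 2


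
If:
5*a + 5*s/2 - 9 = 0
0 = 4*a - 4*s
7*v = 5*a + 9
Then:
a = 6/5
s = 6/5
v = 15/7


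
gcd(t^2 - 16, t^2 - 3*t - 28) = t + 4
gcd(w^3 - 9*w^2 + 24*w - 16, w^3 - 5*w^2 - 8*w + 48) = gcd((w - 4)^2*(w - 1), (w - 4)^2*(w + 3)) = w^2 - 8*w + 16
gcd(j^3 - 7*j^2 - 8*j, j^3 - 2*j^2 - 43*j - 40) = j^2 - 7*j - 8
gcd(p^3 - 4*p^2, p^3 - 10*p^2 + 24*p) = p^2 - 4*p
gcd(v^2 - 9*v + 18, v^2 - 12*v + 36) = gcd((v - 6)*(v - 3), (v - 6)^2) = v - 6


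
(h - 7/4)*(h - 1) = h^2 - 11*h/4 + 7/4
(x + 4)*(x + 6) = x^2 + 10*x + 24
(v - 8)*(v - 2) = v^2 - 10*v + 16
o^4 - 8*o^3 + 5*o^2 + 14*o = o*(o - 7)*(o - 2)*(o + 1)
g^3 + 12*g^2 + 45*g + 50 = (g + 2)*(g + 5)^2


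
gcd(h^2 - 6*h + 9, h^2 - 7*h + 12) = h - 3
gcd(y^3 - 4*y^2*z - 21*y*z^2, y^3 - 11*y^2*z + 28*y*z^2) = y^2 - 7*y*z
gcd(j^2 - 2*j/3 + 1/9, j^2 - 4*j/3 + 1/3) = j - 1/3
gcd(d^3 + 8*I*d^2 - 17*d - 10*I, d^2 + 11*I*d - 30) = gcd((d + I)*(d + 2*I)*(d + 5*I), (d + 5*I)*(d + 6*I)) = d + 5*I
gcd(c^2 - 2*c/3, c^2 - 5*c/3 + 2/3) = c - 2/3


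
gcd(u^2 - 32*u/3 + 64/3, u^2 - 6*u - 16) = u - 8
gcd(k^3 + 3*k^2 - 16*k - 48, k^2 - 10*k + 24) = k - 4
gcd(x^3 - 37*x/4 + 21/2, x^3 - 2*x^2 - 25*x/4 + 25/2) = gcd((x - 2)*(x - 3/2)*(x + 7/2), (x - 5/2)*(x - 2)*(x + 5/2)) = x - 2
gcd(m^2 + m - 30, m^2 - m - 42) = m + 6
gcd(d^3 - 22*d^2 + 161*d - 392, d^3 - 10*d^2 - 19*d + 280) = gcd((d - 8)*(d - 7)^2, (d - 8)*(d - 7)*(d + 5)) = d^2 - 15*d + 56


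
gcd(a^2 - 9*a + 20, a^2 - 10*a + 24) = a - 4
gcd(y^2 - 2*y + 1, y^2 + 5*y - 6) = y - 1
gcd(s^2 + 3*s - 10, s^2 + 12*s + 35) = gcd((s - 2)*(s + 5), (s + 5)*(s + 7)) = s + 5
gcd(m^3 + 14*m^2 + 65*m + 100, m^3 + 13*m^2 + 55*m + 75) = m^2 + 10*m + 25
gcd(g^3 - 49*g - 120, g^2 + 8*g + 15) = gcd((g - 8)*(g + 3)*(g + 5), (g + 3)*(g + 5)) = g^2 + 8*g + 15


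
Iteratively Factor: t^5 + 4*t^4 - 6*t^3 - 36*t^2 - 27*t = (t - 3)*(t^4 + 7*t^3 + 15*t^2 + 9*t) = t*(t - 3)*(t^3 + 7*t^2 + 15*t + 9) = t*(t - 3)*(t + 3)*(t^2 + 4*t + 3) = t*(t - 3)*(t + 1)*(t + 3)*(t + 3)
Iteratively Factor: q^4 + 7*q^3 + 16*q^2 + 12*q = (q + 3)*(q^3 + 4*q^2 + 4*q) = (q + 2)*(q + 3)*(q^2 + 2*q) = q*(q + 2)*(q + 3)*(q + 2)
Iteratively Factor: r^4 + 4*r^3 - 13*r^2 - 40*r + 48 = (r + 4)*(r^3 - 13*r + 12) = (r + 4)^2*(r^2 - 4*r + 3) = (r - 3)*(r + 4)^2*(r - 1)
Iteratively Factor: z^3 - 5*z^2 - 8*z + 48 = (z - 4)*(z^2 - z - 12) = (z - 4)*(z + 3)*(z - 4)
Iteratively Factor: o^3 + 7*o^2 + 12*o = (o + 4)*(o^2 + 3*o) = o*(o + 4)*(o + 3)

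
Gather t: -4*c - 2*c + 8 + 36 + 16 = 60 - 6*c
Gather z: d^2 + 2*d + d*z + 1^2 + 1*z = d^2 + 2*d + z*(d + 1) + 1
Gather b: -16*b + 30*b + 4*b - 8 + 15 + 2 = 18*b + 9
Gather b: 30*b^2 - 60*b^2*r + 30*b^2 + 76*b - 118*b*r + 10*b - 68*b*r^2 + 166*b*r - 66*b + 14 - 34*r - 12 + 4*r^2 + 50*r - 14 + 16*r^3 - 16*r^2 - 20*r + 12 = b^2*(60 - 60*r) + b*(-68*r^2 + 48*r + 20) + 16*r^3 - 12*r^2 - 4*r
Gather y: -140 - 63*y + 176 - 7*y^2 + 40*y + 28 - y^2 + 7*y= -8*y^2 - 16*y + 64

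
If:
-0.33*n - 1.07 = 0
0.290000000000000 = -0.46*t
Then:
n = -3.24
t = -0.63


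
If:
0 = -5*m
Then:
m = 0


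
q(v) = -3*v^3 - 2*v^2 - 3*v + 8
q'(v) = -9*v^2 - 4*v - 3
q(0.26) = 7.03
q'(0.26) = -4.65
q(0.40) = 6.29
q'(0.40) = -6.04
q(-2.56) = 52.90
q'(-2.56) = -51.74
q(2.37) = -50.28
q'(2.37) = -63.03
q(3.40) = -143.23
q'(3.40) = -120.64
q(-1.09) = 12.78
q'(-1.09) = -9.33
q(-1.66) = 21.19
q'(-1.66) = -21.16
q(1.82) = -22.17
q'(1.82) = -40.09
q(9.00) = -2368.00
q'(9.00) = -768.00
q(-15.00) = 9728.00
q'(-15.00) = -1968.00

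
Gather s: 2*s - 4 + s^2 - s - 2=s^2 + s - 6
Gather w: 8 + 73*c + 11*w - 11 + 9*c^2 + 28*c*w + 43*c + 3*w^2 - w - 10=9*c^2 + 116*c + 3*w^2 + w*(28*c + 10) - 13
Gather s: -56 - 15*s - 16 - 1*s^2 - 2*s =-s^2 - 17*s - 72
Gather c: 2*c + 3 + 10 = 2*c + 13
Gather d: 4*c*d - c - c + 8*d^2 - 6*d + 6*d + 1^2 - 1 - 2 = 4*c*d - 2*c + 8*d^2 - 2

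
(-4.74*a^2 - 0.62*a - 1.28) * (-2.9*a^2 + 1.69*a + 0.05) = 13.746*a^4 - 6.2126*a^3 + 2.4272*a^2 - 2.1942*a - 0.064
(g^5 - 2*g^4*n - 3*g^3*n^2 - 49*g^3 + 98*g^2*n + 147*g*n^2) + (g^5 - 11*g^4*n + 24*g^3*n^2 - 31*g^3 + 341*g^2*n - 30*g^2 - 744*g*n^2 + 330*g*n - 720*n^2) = 2*g^5 - 13*g^4*n + 21*g^3*n^2 - 80*g^3 + 439*g^2*n - 30*g^2 - 597*g*n^2 + 330*g*n - 720*n^2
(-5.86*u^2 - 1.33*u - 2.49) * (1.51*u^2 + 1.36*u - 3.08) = -8.8486*u^4 - 9.9779*u^3 + 12.4801*u^2 + 0.71*u + 7.6692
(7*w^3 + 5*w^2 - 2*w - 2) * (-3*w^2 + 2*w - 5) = -21*w^5 - w^4 - 19*w^3 - 23*w^2 + 6*w + 10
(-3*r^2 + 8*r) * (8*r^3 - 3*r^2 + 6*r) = -24*r^5 + 73*r^4 - 42*r^3 + 48*r^2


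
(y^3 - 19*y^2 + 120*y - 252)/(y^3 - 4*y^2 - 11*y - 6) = (y^2 - 13*y + 42)/(y^2 + 2*y + 1)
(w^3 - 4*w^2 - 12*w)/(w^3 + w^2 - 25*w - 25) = w*(w^2 - 4*w - 12)/(w^3 + w^2 - 25*w - 25)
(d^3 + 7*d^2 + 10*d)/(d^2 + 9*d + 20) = d*(d + 2)/(d + 4)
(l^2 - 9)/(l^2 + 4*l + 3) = (l - 3)/(l + 1)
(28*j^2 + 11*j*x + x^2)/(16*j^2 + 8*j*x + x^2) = (7*j + x)/(4*j + x)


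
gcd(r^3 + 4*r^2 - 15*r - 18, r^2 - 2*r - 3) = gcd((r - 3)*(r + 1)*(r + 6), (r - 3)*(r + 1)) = r^2 - 2*r - 3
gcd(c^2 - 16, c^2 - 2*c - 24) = c + 4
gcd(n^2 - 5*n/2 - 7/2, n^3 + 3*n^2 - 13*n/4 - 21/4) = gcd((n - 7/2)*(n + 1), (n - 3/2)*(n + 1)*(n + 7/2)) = n + 1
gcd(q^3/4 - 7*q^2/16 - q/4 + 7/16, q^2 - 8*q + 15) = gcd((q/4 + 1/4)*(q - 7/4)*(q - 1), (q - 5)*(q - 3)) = 1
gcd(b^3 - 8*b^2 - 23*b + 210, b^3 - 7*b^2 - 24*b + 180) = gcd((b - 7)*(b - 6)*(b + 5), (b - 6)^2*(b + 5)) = b^2 - b - 30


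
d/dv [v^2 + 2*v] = 2*v + 2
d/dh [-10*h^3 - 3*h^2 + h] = -30*h^2 - 6*h + 1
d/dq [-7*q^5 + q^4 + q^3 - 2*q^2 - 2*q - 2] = -35*q^4 + 4*q^3 + 3*q^2 - 4*q - 2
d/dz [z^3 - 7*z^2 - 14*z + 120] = 3*z^2 - 14*z - 14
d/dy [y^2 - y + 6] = 2*y - 1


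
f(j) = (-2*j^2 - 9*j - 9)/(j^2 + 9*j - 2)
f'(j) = (-4*j - 9)/(j^2 + 9*j - 2) + (-2*j - 9)*(-2*j^2 - 9*j - 9)/(j^2 + 9*j - 2)^2 = (-9*j^2 + 26*j + 99)/(j^4 + 18*j^3 + 77*j^2 - 36*j + 4)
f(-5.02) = 0.65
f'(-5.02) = -0.53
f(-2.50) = -0.05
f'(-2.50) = -0.07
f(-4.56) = 0.43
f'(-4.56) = -0.42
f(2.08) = -1.73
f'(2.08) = 0.26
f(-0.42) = 0.99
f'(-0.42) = 2.75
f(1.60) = -1.91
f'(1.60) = 0.53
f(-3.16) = 0.03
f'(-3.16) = -0.17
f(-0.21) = 1.87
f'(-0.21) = 6.30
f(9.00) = -1.58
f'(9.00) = -0.02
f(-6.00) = 1.35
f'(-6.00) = -0.95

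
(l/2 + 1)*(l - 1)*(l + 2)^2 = l^4/2 + 5*l^3/2 + 3*l^2 - 2*l - 4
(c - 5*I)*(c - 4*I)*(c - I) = c^3 - 10*I*c^2 - 29*c + 20*I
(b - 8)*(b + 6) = b^2 - 2*b - 48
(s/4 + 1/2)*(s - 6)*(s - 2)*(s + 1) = s^4/4 - 5*s^3/4 - 5*s^2/2 + 5*s + 6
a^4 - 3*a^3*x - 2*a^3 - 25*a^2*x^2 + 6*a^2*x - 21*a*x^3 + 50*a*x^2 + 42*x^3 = (a - 2)*(a - 7*x)*(a + x)*(a + 3*x)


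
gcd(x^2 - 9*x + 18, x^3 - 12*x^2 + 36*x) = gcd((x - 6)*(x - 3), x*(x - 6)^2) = x - 6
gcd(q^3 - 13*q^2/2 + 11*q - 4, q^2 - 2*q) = q - 2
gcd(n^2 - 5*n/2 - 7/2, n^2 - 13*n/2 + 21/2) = n - 7/2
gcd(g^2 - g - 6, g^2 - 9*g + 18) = g - 3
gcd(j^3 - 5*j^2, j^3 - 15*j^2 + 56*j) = j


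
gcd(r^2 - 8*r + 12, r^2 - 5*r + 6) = r - 2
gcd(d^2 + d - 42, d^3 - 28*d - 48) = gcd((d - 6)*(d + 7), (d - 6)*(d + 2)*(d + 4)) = d - 6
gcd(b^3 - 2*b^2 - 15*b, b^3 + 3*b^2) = b^2 + 3*b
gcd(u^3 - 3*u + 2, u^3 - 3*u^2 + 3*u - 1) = u^2 - 2*u + 1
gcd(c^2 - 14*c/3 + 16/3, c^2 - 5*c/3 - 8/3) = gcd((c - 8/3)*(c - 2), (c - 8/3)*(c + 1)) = c - 8/3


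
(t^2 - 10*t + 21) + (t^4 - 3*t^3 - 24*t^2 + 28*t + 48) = t^4 - 3*t^3 - 23*t^2 + 18*t + 69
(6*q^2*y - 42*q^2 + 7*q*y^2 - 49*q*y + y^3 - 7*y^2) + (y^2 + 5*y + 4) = 6*q^2*y - 42*q^2 + 7*q*y^2 - 49*q*y + y^3 - 6*y^2 + 5*y + 4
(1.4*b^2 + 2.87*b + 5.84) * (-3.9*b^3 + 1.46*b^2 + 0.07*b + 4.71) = -5.46*b^5 - 9.149*b^4 - 18.4878*b^3 + 15.3213*b^2 + 13.9265*b + 27.5064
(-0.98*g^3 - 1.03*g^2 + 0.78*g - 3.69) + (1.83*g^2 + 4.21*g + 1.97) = -0.98*g^3 + 0.8*g^2 + 4.99*g - 1.72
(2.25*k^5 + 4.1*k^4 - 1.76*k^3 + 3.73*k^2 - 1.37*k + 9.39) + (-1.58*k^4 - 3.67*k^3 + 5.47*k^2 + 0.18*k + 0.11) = 2.25*k^5 + 2.52*k^4 - 5.43*k^3 + 9.2*k^2 - 1.19*k + 9.5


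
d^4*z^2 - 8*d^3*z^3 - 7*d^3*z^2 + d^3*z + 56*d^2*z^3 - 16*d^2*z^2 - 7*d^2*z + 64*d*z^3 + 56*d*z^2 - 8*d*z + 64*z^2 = (d - 8)*(d - 8*z)*(d*z + 1)*(d*z + z)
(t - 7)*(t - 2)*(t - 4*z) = t^3 - 4*t^2*z - 9*t^2 + 36*t*z + 14*t - 56*z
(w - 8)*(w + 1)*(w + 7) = w^3 - 57*w - 56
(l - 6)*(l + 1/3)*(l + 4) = l^3 - 5*l^2/3 - 74*l/3 - 8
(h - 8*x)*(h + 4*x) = h^2 - 4*h*x - 32*x^2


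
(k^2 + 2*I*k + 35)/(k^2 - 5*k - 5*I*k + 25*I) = (k + 7*I)/(k - 5)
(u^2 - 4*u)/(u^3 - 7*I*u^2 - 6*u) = (4 - u)/(-u^2 + 7*I*u + 6)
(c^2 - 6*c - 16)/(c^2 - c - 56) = (c + 2)/(c + 7)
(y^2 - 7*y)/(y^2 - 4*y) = (y - 7)/(y - 4)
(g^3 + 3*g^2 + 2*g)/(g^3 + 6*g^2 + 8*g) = (g + 1)/(g + 4)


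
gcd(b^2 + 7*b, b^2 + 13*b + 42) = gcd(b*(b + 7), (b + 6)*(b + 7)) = b + 7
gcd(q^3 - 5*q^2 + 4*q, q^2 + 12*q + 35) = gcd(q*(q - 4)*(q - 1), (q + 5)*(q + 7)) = 1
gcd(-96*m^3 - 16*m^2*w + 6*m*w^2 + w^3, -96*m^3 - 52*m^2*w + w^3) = 6*m + w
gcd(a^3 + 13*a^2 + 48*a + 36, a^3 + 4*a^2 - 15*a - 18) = a^2 + 7*a + 6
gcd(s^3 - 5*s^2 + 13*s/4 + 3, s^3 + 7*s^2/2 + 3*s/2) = s + 1/2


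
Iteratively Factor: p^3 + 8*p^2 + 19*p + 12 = (p + 1)*(p^2 + 7*p + 12) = (p + 1)*(p + 3)*(p + 4)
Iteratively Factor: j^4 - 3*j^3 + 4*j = (j - 2)*(j^3 - j^2 - 2*j) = j*(j - 2)*(j^2 - j - 2) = j*(j - 2)*(j + 1)*(j - 2)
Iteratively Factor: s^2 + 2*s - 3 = (s + 3)*(s - 1)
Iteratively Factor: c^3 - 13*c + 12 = (c + 4)*(c^2 - 4*c + 3) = (c - 3)*(c + 4)*(c - 1)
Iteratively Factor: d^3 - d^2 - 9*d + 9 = (d - 1)*(d^2 - 9) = (d - 1)*(d + 3)*(d - 3)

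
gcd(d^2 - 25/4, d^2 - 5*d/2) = d - 5/2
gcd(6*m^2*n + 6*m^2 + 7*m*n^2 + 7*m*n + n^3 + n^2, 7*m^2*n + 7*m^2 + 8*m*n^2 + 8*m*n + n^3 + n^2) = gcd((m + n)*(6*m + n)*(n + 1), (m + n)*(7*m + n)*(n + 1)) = m*n + m + n^2 + n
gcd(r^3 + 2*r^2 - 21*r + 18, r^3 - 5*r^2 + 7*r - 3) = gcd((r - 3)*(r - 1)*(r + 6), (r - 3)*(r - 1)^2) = r^2 - 4*r + 3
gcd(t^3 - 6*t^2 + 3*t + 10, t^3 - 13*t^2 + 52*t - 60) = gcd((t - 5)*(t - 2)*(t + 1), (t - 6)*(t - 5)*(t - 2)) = t^2 - 7*t + 10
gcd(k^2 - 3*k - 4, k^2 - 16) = k - 4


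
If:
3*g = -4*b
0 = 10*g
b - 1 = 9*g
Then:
No Solution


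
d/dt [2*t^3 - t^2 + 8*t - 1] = 6*t^2 - 2*t + 8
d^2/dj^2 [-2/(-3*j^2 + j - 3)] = 4*(-9*j^2 + 3*j + (6*j - 1)^2 - 9)/(3*j^2 - j + 3)^3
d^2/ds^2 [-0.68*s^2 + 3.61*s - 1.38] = -1.36000000000000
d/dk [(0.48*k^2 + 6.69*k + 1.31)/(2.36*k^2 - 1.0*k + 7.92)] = (-16.2684*k^2 + 1.42*k + 54.2948)/(5.5696*k^4 - 4.72*k^3 + 38.3824*k^2 - 15.84*k + 62.7264)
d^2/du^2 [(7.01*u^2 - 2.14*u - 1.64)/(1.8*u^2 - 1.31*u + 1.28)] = (19.19196*u^3 - 128.78784*u^2 + 52.78608*u + 17.721976)/(5.832*u^6 - 12.7332*u^5 + 21.70854*u^4 - 20.357531*u^3 + 15.437184*u^2 - 6.438912*u + 2.097152)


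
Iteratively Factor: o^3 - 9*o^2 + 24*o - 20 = (o - 5)*(o^2 - 4*o + 4) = (o - 5)*(o - 2)*(o - 2)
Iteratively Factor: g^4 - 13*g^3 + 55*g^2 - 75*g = (g - 5)*(g^3 - 8*g^2 + 15*g) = (g - 5)^2*(g^2 - 3*g) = (g - 5)^2*(g - 3)*(g)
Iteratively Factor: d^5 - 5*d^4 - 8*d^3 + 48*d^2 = (d + 3)*(d^4 - 8*d^3 + 16*d^2) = (d - 4)*(d + 3)*(d^3 - 4*d^2) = d*(d - 4)*(d + 3)*(d^2 - 4*d) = d*(d - 4)^2*(d + 3)*(d)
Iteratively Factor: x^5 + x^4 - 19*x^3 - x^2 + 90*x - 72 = (x + 4)*(x^4 - 3*x^3 - 7*x^2 + 27*x - 18) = (x - 2)*(x + 4)*(x^3 - x^2 - 9*x + 9) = (x - 2)*(x - 1)*(x + 4)*(x^2 - 9) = (x - 2)*(x - 1)*(x + 3)*(x + 4)*(x - 3)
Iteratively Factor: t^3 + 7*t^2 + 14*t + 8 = (t + 1)*(t^2 + 6*t + 8) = (t + 1)*(t + 4)*(t + 2)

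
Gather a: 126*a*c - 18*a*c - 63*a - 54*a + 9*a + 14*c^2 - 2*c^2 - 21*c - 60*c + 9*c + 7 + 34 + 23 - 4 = a*(108*c - 108) + 12*c^2 - 72*c + 60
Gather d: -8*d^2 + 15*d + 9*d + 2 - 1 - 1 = -8*d^2 + 24*d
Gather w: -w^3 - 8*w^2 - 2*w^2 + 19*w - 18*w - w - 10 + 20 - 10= -w^3 - 10*w^2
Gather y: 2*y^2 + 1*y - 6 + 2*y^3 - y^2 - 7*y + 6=2*y^3 + y^2 - 6*y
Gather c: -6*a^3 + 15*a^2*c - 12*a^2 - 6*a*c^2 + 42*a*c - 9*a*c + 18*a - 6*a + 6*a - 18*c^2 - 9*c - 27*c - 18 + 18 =-6*a^3 - 12*a^2 + 18*a + c^2*(-6*a - 18) + c*(15*a^2 + 33*a - 36)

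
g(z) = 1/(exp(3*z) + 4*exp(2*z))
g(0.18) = 0.13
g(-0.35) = 0.43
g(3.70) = 0.00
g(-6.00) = 40663.50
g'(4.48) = -0.00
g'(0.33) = -0.22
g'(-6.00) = -81352.18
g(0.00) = 0.20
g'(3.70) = -0.00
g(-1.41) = 3.95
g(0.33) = 0.10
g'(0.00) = -0.44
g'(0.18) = -0.30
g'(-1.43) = -8.47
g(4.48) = 0.00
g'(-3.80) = -996.30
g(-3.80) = 496.77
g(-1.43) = 4.12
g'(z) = (-3*exp(3*z) - 8*exp(2*z))/(exp(3*z) + 4*exp(2*z))^2 = (-3*exp(z) - 8)*exp(-2*z)/(exp(z) + 4)^2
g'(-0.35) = -0.92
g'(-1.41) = -8.13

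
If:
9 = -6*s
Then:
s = -3/2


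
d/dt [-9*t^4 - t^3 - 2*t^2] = t*(-36*t^2 - 3*t - 4)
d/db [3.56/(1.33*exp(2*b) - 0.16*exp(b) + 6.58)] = (0.5696 - 9.4696*exp(b))*exp(b)/(1.33*exp(2*b) - 0.16*exp(b) + 6.58)^2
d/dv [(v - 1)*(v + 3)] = 2*v + 2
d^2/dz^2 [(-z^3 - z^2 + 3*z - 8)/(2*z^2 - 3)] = 6*(2*z^3 - 38*z^2 + 9*z - 19)/(8*z^6 - 36*z^4 + 54*z^2 - 27)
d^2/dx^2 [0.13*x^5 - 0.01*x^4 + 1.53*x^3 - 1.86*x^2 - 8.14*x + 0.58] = 2.6*x^3 - 0.12*x^2 + 9.18*x - 3.72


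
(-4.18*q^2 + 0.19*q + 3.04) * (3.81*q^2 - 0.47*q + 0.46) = -15.9258*q^4 + 2.6885*q^3 + 9.5703*q^2 - 1.3414*q + 1.3984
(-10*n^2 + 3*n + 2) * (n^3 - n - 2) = -10*n^5 + 3*n^4 + 12*n^3 + 17*n^2 - 8*n - 4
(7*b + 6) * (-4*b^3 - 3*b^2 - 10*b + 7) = -28*b^4 - 45*b^3 - 88*b^2 - 11*b + 42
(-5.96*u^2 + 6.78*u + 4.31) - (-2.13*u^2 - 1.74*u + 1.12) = -3.83*u^2 + 8.52*u + 3.19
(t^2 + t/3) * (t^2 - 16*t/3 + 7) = t^4 - 5*t^3 + 47*t^2/9 + 7*t/3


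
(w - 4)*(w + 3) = w^2 - w - 12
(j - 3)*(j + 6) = j^2 + 3*j - 18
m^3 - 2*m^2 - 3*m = m*(m - 3)*(m + 1)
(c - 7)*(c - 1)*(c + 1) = c^3 - 7*c^2 - c + 7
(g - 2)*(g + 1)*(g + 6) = g^3 + 5*g^2 - 8*g - 12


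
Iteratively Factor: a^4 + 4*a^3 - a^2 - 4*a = (a - 1)*(a^3 + 5*a^2 + 4*a) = a*(a - 1)*(a^2 + 5*a + 4) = a*(a - 1)*(a + 4)*(a + 1)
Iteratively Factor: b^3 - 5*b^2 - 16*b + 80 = (b - 5)*(b^2 - 16) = (b - 5)*(b - 4)*(b + 4)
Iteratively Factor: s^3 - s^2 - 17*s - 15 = (s + 1)*(s^2 - 2*s - 15) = (s - 5)*(s + 1)*(s + 3)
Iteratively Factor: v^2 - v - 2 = (v - 2)*(v + 1)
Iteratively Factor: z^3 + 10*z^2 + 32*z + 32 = (z + 2)*(z^2 + 8*z + 16) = (z + 2)*(z + 4)*(z + 4)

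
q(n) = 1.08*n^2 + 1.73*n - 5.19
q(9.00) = 97.86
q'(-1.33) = -1.14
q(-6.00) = 23.31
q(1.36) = -0.84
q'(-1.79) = -2.14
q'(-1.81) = -2.18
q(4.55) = 25.04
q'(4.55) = 11.56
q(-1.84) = -4.72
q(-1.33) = -5.58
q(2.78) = 7.97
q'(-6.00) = -11.23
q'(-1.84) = -2.24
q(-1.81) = -4.78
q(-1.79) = -4.83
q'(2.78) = 7.73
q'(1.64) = 5.27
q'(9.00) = 21.17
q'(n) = 2.16*n + 1.73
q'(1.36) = 4.67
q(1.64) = 0.55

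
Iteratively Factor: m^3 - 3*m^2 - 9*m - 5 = (m - 5)*(m^2 + 2*m + 1) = (m - 5)*(m + 1)*(m + 1)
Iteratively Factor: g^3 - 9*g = (g - 3)*(g^2 + 3*g) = (g - 3)*(g + 3)*(g)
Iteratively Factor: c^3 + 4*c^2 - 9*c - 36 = (c + 3)*(c^2 + c - 12) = (c - 3)*(c + 3)*(c + 4)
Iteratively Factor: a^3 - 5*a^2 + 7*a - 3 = (a - 1)*(a^2 - 4*a + 3) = (a - 1)^2*(a - 3)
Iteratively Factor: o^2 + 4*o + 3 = (o + 1)*(o + 3)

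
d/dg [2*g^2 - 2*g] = 4*g - 2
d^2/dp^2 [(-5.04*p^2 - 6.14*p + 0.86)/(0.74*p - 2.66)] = (1.77635683940025e-15*p^2 + 7.105427357601e-15*p - 94.552128)/(0.405224*p^3 - 4.369848*p^2 + 15.707832*p - 18.821096)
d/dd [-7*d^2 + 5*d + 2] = 5 - 14*d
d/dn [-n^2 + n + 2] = 1 - 2*n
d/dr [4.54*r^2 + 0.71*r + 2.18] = 9.08*r + 0.71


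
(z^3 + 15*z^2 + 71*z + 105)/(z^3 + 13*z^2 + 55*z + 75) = (z + 7)/(z + 5)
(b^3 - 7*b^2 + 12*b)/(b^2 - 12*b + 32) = b*(b - 3)/(b - 8)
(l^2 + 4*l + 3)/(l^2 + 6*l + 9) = (l + 1)/(l + 3)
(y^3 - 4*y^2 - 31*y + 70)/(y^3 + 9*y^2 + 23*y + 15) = (y^2 - 9*y + 14)/(y^2 + 4*y + 3)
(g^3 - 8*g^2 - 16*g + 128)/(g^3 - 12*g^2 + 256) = (g - 4)/(g - 8)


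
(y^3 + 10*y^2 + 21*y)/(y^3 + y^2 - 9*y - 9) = y*(y + 7)/(y^2 - 2*y - 3)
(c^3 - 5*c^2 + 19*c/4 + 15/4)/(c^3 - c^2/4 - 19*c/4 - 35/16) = 4*(c - 3)/(4*c + 7)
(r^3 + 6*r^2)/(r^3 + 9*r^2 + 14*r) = r*(r + 6)/(r^2 + 9*r + 14)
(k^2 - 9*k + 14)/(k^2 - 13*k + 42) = (k - 2)/(k - 6)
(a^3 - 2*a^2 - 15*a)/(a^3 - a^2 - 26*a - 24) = a*(-a^2 + 2*a + 15)/(-a^3 + a^2 + 26*a + 24)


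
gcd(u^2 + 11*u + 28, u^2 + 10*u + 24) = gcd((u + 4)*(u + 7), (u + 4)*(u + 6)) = u + 4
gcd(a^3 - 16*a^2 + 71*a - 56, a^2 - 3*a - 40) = a - 8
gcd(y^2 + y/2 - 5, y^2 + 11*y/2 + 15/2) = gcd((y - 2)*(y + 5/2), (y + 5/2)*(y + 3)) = y + 5/2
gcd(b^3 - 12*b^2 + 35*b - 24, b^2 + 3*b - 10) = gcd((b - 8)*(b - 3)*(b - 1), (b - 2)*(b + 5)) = 1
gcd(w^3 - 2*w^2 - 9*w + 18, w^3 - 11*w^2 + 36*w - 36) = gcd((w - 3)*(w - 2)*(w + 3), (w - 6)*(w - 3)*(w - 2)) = w^2 - 5*w + 6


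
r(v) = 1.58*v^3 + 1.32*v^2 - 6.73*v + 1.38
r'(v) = 4.74*v^2 + 2.64*v - 6.73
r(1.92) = 4.51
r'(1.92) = 15.81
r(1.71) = 1.63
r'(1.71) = 11.64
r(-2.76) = -3.21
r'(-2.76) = 22.09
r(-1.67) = 8.94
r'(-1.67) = 2.08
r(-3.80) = -40.68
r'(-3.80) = 51.68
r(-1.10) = 8.28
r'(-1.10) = -3.90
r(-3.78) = -39.66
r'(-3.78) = 51.02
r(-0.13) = 2.27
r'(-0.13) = -6.99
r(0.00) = 1.38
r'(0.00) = -6.73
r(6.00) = 349.80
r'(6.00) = 179.75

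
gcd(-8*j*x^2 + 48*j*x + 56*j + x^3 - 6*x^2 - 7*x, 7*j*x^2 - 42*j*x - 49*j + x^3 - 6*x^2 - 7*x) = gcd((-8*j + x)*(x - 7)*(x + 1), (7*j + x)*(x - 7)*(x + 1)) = x^2 - 6*x - 7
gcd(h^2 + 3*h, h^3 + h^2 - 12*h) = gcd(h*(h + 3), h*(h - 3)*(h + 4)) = h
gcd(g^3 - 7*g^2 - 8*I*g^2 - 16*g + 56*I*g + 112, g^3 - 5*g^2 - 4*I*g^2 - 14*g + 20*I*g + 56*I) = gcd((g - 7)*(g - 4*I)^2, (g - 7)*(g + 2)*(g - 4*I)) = g^2 + g*(-7 - 4*I) + 28*I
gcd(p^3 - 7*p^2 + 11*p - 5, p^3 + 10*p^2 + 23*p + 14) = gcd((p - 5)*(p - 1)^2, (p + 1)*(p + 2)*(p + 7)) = 1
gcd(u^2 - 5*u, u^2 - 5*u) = u^2 - 5*u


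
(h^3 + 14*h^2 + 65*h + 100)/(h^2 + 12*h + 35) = (h^2 + 9*h + 20)/(h + 7)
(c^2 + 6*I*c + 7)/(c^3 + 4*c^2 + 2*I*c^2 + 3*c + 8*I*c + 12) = (c + 7*I)/(c^2 + c*(4 + 3*I) + 12*I)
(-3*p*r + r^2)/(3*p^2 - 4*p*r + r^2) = -r/(p - r)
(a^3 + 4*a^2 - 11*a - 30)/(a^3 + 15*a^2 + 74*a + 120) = (a^2 - a - 6)/(a^2 + 10*a + 24)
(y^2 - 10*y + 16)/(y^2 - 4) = (y - 8)/(y + 2)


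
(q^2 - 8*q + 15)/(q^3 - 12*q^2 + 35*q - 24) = (q - 5)/(q^2 - 9*q + 8)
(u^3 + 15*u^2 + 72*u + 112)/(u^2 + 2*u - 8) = (u^2 + 11*u + 28)/(u - 2)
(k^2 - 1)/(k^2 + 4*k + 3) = (k - 1)/(k + 3)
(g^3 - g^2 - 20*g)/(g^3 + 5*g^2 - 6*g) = (g^2 - g - 20)/(g^2 + 5*g - 6)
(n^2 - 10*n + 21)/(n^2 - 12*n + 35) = (n - 3)/(n - 5)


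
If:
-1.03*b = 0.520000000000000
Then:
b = -0.50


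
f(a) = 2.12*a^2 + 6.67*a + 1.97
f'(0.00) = 6.67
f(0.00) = 1.97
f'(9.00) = 44.83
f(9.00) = 233.72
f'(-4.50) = -12.41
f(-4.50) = 14.88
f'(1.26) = 12.01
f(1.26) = 13.74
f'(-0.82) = 3.19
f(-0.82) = -2.07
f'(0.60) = 9.21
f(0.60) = 6.74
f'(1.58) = 13.37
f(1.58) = 17.80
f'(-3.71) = -9.06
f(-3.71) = 6.40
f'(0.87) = 10.36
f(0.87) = 9.38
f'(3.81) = 22.82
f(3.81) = 58.16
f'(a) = 4.24*a + 6.67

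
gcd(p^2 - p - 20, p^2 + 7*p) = 1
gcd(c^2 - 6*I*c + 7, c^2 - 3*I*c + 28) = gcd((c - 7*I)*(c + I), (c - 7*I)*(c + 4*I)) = c - 7*I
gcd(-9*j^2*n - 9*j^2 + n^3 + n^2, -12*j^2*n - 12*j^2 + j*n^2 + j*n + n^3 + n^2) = 3*j*n + 3*j - n^2 - n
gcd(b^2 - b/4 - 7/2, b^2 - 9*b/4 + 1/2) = b - 2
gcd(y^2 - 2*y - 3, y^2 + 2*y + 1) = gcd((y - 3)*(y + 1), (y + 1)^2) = y + 1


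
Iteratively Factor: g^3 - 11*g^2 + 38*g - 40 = (g - 4)*(g^2 - 7*g + 10) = (g - 5)*(g - 4)*(g - 2)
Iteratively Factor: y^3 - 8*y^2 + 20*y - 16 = (y - 2)*(y^2 - 6*y + 8) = (y - 2)^2*(y - 4)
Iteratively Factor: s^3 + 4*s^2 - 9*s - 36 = (s + 4)*(s^2 - 9) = (s - 3)*(s + 4)*(s + 3)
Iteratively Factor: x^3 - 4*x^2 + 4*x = (x - 2)*(x^2 - 2*x) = x*(x - 2)*(x - 2)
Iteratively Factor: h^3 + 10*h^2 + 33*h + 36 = (h + 4)*(h^2 + 6*h + 9) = (h + 3)*(h + 4)*(h + 3)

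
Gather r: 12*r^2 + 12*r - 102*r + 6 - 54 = 12*r^2 - 90*r - 48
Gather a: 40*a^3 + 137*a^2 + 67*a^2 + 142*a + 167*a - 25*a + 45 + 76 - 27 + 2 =40*a^3 + 204*a^2 + 284*a + 96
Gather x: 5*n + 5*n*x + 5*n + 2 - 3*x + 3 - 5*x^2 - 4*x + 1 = 10*n - 5*x^2 + x*(5*n - 7) + 6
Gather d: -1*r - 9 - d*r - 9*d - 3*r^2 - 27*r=d*(-r - 9) - 3*r^2 - 28*r - 9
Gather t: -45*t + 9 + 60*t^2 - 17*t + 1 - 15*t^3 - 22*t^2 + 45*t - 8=-15*t^3 + 38*t^2 - 17*t + 2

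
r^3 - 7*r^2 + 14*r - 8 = (r - 4)*(r - 2)*(r - 1)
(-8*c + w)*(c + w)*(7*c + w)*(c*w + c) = -56*c^4*w - 56*c^4 - 57*c^3*w^2 - 57*c^3*w + c*w^4 + c*w^3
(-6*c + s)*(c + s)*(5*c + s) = -30*c^3 - 31*c^2*s + s^3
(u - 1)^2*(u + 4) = u^3 + 2*u^2 - 7*u + 4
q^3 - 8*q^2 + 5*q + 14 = (q - 7)*(q - 2)*(q + 1)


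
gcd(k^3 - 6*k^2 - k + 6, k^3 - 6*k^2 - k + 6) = k^3 - 6*k^2 - k + 6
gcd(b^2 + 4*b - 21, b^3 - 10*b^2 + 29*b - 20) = 1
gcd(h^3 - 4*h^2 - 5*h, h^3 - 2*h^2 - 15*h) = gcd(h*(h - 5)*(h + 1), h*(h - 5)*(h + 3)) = h^2 - 5*h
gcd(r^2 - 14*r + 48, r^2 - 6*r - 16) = r - 8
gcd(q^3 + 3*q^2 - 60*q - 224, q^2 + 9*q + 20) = q + 4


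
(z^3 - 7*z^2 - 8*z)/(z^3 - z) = (z - 8)/(z - 1)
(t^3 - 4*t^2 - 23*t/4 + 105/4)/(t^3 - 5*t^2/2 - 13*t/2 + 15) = (t - 7/2)/(t - 2)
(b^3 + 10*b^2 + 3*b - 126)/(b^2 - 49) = (b^2 + 3*b - 18)/(b - 7)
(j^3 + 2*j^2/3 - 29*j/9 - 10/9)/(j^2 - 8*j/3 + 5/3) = (3*j^2 + 7*j + 2)/(3*(j - 1))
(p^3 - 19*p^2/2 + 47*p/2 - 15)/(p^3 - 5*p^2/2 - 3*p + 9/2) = (2*p^2 - 17*p + 30)/(2*p^2 - 3*p - 9)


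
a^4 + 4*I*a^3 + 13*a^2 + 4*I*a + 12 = (a - 2*I)*(a - I)*(a + I)*(a + 6*I)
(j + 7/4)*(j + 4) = j^2 + 23*j/4 + 7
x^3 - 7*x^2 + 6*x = x*(x - 6)*(x - 1)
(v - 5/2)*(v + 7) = v^2 + 9*v/2 - 35/2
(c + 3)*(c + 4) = c^2 + 7*c + 12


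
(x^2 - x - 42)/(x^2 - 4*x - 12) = (-x^2 + x + 42)/(-x^2 + 4*x + 12)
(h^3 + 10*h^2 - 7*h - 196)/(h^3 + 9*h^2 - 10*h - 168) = (h + 7)/(h + 6)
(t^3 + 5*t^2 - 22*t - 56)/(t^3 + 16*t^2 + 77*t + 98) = (t - 4)/(t + 7)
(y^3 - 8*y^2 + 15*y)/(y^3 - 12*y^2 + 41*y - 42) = y*(y - 5)/(y^2 - 9*y + 14)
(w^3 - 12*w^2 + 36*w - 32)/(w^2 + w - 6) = (w^2 - 10*w + 16)/(w + 3)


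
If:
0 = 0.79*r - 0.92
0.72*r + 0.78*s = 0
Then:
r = 1.16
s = -1.07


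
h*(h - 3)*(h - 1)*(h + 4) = h^4 - 13*h^2 + 12*h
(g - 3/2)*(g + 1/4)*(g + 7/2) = g^3 + 9*g^2/4 - 19*g/4 - 21/16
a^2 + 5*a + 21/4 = (a + 3/2)*(a + 7/2)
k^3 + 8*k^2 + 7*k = k*(k + 1)*(k + 7)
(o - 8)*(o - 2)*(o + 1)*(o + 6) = o^4 - 3*o^3 - 48*o^2 + 52*o + 96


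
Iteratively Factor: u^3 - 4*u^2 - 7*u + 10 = (u + 2)*(u^2 - 6*u + 5) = (u - 1)*(u + 2)*(u - 5)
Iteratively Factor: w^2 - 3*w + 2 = (w - 2)*(w - 1)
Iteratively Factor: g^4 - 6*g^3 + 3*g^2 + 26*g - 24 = (g - 3)*(g^3 - 3*g^2 - 6*g + 8) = (g - 4)*(g - 3)*(g^2 + g - 2) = (g - 4)*(g - 3)*(g + 2)*(g - 1)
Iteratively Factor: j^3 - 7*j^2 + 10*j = (j - 2)*(j^2 - 5*j) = j*(j - 2)*(j - 5)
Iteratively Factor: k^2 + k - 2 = (k + 2)*(k - 1)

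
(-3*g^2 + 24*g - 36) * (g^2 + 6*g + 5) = -3*g^4 + 6*g^3 + 93*g^2 - 96*g - 180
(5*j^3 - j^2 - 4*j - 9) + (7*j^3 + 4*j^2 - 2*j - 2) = 12*j^3 + 3*j^2 - 6*j - 11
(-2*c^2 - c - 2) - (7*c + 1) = -2*c^2 - 8*c - 3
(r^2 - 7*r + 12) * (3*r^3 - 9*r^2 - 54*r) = 3*r^5 - 30*r^4 + 45*r^3 + 270*r^2 - 648*r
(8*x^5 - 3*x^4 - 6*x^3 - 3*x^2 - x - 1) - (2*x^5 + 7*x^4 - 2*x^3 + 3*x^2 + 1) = 6*x^5 - 10*x^4 - 4*x^3 - 6*x^2 - x - 2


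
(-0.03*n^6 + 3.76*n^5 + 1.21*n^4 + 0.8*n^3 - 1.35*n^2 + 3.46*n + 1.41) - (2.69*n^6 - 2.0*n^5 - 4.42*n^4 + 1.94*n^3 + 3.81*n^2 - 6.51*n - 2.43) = -2.72*n^6 + 5.76*n^5 + 5.63*n^4 - 1.14*n^3 - 5.16*n^2 + 9.97*n + 3.84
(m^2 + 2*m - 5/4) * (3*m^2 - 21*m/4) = 3*m^4 + 3*m^3/4 - 57*m^2/4 + 105*m/16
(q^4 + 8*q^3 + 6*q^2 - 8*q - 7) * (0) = 0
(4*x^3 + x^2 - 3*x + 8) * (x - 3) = 4*x^4 - 11*x^3 - 6*x^2 + 17*x - 24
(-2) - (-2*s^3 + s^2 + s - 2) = 2*s^3 - s^2 - s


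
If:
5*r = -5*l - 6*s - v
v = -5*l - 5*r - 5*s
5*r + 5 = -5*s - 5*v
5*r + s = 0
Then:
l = 1/5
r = 0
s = 0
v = -1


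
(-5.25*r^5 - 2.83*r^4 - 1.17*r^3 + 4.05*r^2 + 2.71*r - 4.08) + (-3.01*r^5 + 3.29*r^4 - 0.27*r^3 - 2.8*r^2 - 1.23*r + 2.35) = -8.26*r^5 + 0.46*r^4 - 1.44*r^3 + 1.25*r^2 + 1.48*r - 1.73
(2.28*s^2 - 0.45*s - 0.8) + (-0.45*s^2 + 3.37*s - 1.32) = 1.83*s^2 + 2.92*s - 2.12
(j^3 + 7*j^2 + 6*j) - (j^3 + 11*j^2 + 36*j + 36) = -4*j^2 - 30*j - 36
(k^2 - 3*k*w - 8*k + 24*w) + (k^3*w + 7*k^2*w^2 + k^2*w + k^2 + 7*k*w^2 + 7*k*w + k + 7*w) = k^3*w + 7*k^2*w^2 + k^2*w + 2*k^2 + 7*k*w^2 + 4*k*w - 7*k + 31*w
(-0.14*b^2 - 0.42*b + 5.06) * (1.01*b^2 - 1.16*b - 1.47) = -0.1414*b^4 - 0.2618*b^3 + 5.8036*b^2 - 5.2522*b - 7.4382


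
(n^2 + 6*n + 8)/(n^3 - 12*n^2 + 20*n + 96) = (n + 4)/(n^2 - 14*n + 48)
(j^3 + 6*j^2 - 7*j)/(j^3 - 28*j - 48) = j*(-j^2 - 6*j + 7)/(-j^3 + 28*j + 48)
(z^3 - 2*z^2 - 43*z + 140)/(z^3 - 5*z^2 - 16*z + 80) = (z + 7)/(z + 4)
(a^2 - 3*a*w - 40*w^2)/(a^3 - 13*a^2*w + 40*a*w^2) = (-a - 5*w)/(a*(-a + 5*w))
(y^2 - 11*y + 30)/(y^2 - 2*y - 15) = (y - 6)/(y + 3)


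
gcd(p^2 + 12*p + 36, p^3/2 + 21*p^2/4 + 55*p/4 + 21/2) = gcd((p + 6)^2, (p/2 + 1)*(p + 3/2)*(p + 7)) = 1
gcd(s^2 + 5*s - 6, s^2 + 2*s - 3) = s - 1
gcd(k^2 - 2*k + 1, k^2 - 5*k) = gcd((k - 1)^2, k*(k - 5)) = 1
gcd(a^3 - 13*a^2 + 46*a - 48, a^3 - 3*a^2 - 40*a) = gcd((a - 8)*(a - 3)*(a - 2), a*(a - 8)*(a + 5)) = a - 8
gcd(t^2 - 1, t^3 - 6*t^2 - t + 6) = t^2 - 1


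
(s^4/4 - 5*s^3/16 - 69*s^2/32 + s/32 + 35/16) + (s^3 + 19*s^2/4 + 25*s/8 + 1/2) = s^4/4 + 11*s^3/16 + 83*s^2/32 + 101*s/32 + 43/16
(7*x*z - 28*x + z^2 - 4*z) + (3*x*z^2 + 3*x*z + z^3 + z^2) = 3*x*z^2 + 10*x*z - 28*x + z^3 + 2*z^2 - 4*z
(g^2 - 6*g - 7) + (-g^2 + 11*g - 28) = 5*g - 35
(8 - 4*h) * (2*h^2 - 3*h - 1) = -8*h^3 + 28*h^2 - 20*h - 8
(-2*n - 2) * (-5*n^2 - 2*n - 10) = 10*n^3 + 14*n^2 + 24*n + 20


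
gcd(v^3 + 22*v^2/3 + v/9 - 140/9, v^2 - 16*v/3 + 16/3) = v - 4/3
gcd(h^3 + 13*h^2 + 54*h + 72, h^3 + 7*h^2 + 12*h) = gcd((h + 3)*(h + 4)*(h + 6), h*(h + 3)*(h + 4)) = h^2 + 7*h + 12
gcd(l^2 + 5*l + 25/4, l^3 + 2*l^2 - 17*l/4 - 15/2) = l + 5/2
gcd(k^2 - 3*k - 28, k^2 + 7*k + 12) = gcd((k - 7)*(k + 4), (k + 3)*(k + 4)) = k + 4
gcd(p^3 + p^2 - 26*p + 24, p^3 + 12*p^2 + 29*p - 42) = p^2 + 5*p - 6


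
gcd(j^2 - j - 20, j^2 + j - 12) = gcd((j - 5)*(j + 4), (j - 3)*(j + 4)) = j + 4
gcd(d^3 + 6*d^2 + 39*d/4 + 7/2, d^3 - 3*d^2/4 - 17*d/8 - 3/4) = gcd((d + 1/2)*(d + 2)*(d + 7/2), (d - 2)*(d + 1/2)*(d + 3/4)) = d + 1/2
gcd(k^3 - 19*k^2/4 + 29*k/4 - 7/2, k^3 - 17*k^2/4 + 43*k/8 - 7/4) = k^2 - 15*k/4 + 7/2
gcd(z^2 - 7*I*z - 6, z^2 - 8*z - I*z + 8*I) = z - I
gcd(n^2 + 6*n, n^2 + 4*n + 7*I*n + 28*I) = 1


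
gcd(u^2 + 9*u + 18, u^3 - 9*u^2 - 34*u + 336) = u + 6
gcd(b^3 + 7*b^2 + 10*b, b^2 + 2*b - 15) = b + 5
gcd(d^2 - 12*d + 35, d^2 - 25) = d - 5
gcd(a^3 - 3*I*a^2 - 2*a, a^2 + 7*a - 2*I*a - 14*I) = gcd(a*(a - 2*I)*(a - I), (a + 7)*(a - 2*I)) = a - 2*I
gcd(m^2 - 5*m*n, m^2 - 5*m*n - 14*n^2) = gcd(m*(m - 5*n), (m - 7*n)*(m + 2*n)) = 1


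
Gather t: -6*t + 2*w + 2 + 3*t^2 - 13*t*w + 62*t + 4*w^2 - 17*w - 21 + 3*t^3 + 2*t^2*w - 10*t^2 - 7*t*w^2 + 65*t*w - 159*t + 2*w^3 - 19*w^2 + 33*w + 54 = 3*t^3 + t^2*(2*w - 7) + t*(-7*w^2 + 52*w - 103) + 2*w^3 - 15*w^2 + 18*w + 35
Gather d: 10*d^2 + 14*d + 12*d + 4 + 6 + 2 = 10*d^2 + 26*d + 12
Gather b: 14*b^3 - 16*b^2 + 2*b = 14*b^3 - 16*b^2 + 2*b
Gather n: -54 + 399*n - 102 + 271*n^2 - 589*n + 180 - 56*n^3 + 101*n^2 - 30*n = -56*n^3 + 372*n^2 - 220*n + 24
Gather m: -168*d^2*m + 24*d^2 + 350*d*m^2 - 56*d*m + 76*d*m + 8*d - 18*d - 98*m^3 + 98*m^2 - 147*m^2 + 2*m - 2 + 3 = 24*d^2 - 10*d - 98*m^3 + m^2*(350*d - 49) + m*(-168*d^2 + 20*d + 2) + 1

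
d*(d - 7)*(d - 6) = d^3 - 13*d^2 + 42*d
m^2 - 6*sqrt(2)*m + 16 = (m - 4*sqrt(2))*(m - 2*sqrt(2))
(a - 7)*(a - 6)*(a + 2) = a^3 - 11*a^2 + 16*a + 84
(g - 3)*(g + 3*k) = g^2 + 3*g*k - 3*g - 9*k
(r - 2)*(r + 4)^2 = r^3 + 6*r^2 - 32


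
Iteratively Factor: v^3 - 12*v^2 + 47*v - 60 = (v - 5)*(v^2 - 7*v + 12) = (v - 5)*(v - 4)*(v - 3)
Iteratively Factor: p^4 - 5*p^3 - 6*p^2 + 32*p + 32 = (p + 1)*(p^3 - 6*p^2 + 32) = (p - 4)*(p + 1)*(p^2 - 2*p - 8) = (p - 4)^2*(p + 1)*(p + 2)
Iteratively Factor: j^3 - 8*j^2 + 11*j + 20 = (j + 1)*(j^2 - 9*j + 20) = (j - 4)*(j + 1)*(j - 5)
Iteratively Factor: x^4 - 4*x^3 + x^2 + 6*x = (x)*(x^3 - 4*x^2 + x + 6) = x*(x + 1)*(x^2 - 5*x + 6) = x*(x - 2)*(x + 1)*(x - 3)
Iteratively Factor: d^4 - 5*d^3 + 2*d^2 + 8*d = (d)*(d^3 - 5*d^2 + 2*d + 8) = d*(d + 1)*(d^2 - 6*d + 8) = d*(d - 2)*(d + 1)*(d - 4)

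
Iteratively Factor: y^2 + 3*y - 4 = (y + 4)*(y - 1)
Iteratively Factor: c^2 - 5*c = (c - 5)*(c)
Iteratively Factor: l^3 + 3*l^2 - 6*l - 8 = (l + 1)*(l^2 + 2*l - 8) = (l - 2)*(l + 1)*(l + 4)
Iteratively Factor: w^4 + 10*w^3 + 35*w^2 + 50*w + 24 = (w + 1)*(w^3 + 9*w^2 + 26*w + 24) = (w + 1)*(w + 2)*(w^2 + 7*w + 12) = (w + 1)*(w + 2)*(w + 4)*(w + 3)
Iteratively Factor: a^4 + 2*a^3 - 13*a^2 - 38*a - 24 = (a + 1)*(a^3 + a^2 - 14*a - 24) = (a + 1)*(a + 2)*(a^2 - a - 12) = (a + 1)*(a + 2)*(a + 3)*(a - 4)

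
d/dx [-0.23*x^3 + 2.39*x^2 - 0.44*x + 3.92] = -0.69*x^2 + 4.78*x - 0.44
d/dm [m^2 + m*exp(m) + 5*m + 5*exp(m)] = m*exp(m) + 2*m + 6*exp(m) + 5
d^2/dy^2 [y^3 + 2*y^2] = 6*y + 4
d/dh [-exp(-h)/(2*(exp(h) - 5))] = (exp(h) - 5/2)*exp(-h)/(exp(h) - 5)^2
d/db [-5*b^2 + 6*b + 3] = 6 - 10*b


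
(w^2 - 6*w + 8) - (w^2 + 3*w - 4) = 12 - 9*w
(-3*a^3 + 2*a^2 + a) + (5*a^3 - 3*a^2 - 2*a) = 2*a^3 - a^2 - a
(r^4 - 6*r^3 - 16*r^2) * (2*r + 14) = 2*r^5 + 2*r^4 - 116*r^3 - 224*r^2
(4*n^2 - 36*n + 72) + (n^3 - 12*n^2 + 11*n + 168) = n^3 - 8*n^2 - 25*n + 240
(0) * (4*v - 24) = 0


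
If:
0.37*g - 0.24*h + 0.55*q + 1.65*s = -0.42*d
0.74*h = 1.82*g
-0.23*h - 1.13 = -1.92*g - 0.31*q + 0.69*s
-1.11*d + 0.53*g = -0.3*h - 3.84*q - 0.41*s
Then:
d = 0.596811169998832 - 2.23641220674141*s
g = 0.73763777828444*s + 0.859859013206779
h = 1.81419021145632*s + 2.11478838383289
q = -0.996776727971514*s - 0.111380571211135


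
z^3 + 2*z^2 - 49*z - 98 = (z - 7)*(z + 2)*(z + 7)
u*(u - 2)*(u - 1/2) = u^3 - 5*u^2/2 + u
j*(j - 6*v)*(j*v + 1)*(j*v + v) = j^4*v^2 - 6*j^3*v^3 + j^3*v^2 + j^3*v - 6*j^2*v^3 - 6*j^2*v^2 + j^2*v - 6*j*v^2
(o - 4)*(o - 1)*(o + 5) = o^3 - 21*o + 20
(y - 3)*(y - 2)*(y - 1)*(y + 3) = y^4 - 3*y^3 - 7*y^2 + 27*y - 18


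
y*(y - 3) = y^2 - 3*y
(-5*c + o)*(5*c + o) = -25*c^2 + o^2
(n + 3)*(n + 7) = n^2 + 10*n + 21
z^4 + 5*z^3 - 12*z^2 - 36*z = z*(z - 3)*(z + 2)*(z + 6)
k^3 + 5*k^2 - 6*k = k*(k - 1)*(k + 6)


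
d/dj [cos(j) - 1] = -sin(j)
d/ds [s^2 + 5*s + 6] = 2*s + 5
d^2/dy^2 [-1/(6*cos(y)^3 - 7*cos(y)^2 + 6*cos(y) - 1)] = 2*((-21*cos(y) + 28*cos(2*y) - 27*cos(3*y))*(6*cos(y)^3 - 7*cos(y)^2 + 6*cos(y) - 1)/4 - 4*(9*cos(y)^2 - 7*cos(y) + 3)^2*sin(y)^2)/(6*cos(y)^3 - 7*cos(y)^2 + 6*cos(y) - 1)^3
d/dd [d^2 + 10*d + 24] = 2*d + 10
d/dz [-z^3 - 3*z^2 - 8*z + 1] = -3*z^2 - 6*z - 8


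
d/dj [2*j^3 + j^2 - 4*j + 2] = 6*j^2 + 2*j - 4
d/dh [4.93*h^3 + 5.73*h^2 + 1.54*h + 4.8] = 14.79*h^2 + 11.46*h + 1.54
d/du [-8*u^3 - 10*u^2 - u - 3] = -24*u^2 - 20*u - 1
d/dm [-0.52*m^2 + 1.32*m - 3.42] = 1.32 - 1.04*m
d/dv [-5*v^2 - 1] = -10*v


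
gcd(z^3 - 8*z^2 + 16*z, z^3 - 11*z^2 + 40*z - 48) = z^2 - 8*z + 16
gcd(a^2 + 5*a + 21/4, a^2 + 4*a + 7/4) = a + 7/2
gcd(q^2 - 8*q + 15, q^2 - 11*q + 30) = q - 5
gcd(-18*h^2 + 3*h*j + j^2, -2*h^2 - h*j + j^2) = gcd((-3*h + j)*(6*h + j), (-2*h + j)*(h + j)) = 1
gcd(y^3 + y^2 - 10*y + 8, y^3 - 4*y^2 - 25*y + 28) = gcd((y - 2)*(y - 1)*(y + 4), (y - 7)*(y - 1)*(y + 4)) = y^2 + 3*y - 4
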